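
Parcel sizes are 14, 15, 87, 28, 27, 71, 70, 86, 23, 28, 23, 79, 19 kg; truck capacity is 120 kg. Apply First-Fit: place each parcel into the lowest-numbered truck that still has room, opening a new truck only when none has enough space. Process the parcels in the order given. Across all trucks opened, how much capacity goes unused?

truck 1: place 14 kg, 106 kg left
truck 1: place 15 kg, 91 kg left
truck 1: place 87 kg, 4 kg left
truck 2: place 28 kg, 92 kg left
truck 2: place 27 kg, 65 kg left
truck 3: place 71 kg, 49 kg left
truck 4: place 70 kg, 50 kg left
truck 5: place 86 kg, 34 kg left
truck 2: place 23 kg, 42 kg left
truck 2: place 28 kg, 14 kg left
truck 3: place 23 kg, 26 kg left
truck 6: place 79 kg, 41 kg left
truck 3: place 19 kg, 7 kg left
6 trucks × 120 kg = 720 kg; used 570 kg; unused 150 kg.

150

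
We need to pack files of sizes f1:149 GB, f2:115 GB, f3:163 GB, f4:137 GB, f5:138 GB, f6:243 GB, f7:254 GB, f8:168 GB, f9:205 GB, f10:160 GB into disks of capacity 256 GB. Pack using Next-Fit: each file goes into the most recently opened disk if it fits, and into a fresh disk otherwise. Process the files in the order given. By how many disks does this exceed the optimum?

1

Next-Fit: [149] [115] [163] [137] [138] [243] [254] [168] [205] [160] → 10 disks.
9 files exceed 128 GB (half the capacity), and no two of those can share a disk, so at least 9 disks are needed.
An optimal packing achieves that bound: [254] [243] [205] [168] [163] [160] [149] [138,115] [137] → 9 disks.
Excess: 10 − 9 = 1.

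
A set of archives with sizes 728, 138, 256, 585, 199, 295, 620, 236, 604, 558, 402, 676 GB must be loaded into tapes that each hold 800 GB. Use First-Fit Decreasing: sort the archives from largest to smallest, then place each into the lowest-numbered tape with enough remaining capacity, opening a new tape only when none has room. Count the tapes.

8

Sorted descending: 728, 676, 620, 604, 585, 558, 402, 295, 256, 236, 199, 138.
728 GB → tape 1 (remaining 72 GB)
676 GB → tape 2 (remaining 124 GB)
620 GB → tape 3 (remaining 180 GB)
604 GB → tape 4 (remaining 196 GB)
585 GB → tape 5 (remaining 215 GB)
558 GB → tape 6 (remaining 242 GB)
402 GB → tape 7 (remaining 398 GB)
295 GB → tape 7 (remaining 103 GB)
256 GB → tape 8 (remaining 544 GB)
236 GB → tape 6 (remaining 6 GB)
199 GB → tape 5 (remaining 16 GB)
138 GB → tape 3 (remaining 42 GB)
Final tapes: [728] [676] [620,138] [604] [585,199] [558,236] [402,295] [256].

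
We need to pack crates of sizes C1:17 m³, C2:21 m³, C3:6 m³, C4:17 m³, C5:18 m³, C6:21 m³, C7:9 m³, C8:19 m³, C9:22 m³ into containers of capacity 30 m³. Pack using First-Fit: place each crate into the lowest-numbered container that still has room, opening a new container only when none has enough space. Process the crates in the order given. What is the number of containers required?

7

container 1: place C1 (17 m³), 13 m³ left
container 2: place C2 (21 m³), 9 m³ left
container 1: place C3 (6 m³), 7 m³ left
container 3: place C4 (17 m³), 13 m³ left
container 4: place C5 (18 m³), 12 m³ left
container 5: place C6 (21 m³), 9 m³ left
container 2: place C7 (9 m³), 0 m³ left
container 6: place C8 (19 m³), 11 m³ left
container 7: place C9 (22 m³), 8 m³ left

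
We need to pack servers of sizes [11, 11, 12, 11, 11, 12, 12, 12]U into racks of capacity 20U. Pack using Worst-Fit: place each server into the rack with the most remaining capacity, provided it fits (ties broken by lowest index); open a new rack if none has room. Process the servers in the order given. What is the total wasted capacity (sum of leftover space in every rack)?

68

rack 1: place 11U, 9U left
rack 2: place 11U, 9U left
rack 3: place 12U, 8U left
rack 4: place 11U, 9U left
rack 5: place 11U, 9U left
rack 6: place 12U, 8U left
rack 7: place 12U, 8U left
rack 8: place 12U, 8U left
8 racks × 20U = 160U; used 92U; unused 68U.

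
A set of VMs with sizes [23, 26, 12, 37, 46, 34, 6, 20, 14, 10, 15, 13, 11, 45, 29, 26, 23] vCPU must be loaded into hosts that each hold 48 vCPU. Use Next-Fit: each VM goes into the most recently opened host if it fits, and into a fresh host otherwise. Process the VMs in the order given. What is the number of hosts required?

11

23 vCPU → host 1 (remaining 25 vCPU)
26 vCPU → host 2 (remaining 22 vCPU)
12 vCPU → host 2 (remaining 10 vCPU)
37 vCPU → host 3 (remaining 11 vCPU)
46 vCPU → host 4 (remaining 2 vCPU)
34 vCPU → host 5 (remaining 14 vCPU)
6 vCPU → host 5 (remaining 8 vCPU)
20 vCPU → host 6 (remaining 28 vCPU)
14 vCPU → host 6 (remaining 14 vCPU)
10 vCPU → host 6 (remaining 4 vCPU)
15 vCPU → host 7 (remaining 33 vCPU)
13 vCPU → host 7 (remaining 20 vCPU)
11 vCPU → host 7 (remaining 9 vCPU)
45 vCPU → host 8 (remaining 3 vCPU)
29 vCPU → host 9 (remaining 19 vCPU)
26 vCPU → host 10 (remaining 22 vCPU)
23 vCPU → host 11 (remaining 25 vCPU)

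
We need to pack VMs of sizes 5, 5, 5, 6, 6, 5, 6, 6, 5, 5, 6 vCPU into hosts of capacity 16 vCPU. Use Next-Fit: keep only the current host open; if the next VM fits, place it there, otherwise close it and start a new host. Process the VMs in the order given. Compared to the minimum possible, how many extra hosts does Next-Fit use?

Next-Fit: [5,5,5] [6,6] [5,6] [6,5,5] [6] → 5 hosts.
Total size 60 vCPU; any packing needs at least ⌈60/16⌉ = 4 hosts.
An optimal packing achieves that bound: [6,6] [6,5,5] [6,5,5] [6,5,5] → 4 hosts.
Excess: 5 − 4 = 1.

1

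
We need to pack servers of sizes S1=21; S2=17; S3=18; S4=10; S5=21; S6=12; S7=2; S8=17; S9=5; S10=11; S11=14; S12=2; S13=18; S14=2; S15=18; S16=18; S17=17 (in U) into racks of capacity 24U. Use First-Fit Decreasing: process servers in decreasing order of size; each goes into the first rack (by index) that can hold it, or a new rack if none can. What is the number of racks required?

Sorted descending: 21, 21, 18, 18, 18, 18, 17, 17, 17, 14, 12, 11, 10, 5, 2, 2, 2.
21U → rack 1 (remaining 3U)
21U → rack 2 (remaining 3U)
18U → rack 3 (remaining 6U)
18U → rack 4 (remaining 6U)
18U → rack 5 (remaining 6U)
18U → rack 6 (remaining 6U)
17U → rack 7 (remaining 7U)
17U → rack 8 (remaining 7U)
17U → rack 9 (remaining 7U)
14U → rack 10 (remaining 10U)
12U → rack 11 (remaining 12U)
11U → rack 11 (remaining 1U)
10U → rack 10 (remaining 0U)
5U → rack 3 (remaining 1U)
2U → rack 1 (remaining 1U)
2U → rack 2 (remaining 1U)
2U → rack 4 (remaining 4U)

11 racks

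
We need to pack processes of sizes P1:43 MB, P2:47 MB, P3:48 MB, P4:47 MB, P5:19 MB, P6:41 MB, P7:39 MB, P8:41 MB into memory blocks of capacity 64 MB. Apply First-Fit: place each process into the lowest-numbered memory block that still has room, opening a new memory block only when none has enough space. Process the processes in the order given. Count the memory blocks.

7 memory blocks

Put P1 (43 MB) in memory block 1; 21 MB remain.
Put P2 (47 MB) in memory block 2; 17 MB remain.
Put P3 (48 MB) in memory block 3; 16 MB remain.
Put P4 (47 MB) in memory block 4; 17 MB remain.
Put P5 (19 MB) in memory block 1; 2 MB remain.
Put P6 (41 MB) in memory block 5; 23 MB remain.
Put P7 (39 MB) in memory block 6; 25 MB remain.
Put P8 (41 MB) in memory block 7; 23 MB remain.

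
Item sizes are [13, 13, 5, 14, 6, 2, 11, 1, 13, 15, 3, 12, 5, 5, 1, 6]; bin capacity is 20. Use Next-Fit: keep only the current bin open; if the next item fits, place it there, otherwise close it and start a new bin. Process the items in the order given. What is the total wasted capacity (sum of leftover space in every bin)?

35

Put 13 in bin 1; 7 remain.
Put 13 in bin 2; 7 remain.
Put 5 in bin 2; 2 remain.
Put 14 in bin 3; 6 remain.
Put 6 in bin 3; 0 remain.
Put 2 in bin 4; 18 remain.
Put 11 in bin 4; 7 remain.
Put 1 in bin 4; 6 remain.
Put 13 in bin 5; 7 remain.
Put 15 in bin 6; 5 remain.
Put 3 in bin 6; 2 remain.
Put 12 in bin 7; 8 remain.
Put 5 in bin 7; 3 remain.
Put 5 in bin 8; 15 remain.
Put 1 in bin 8; 14 remain.
Put 6 in bin 8; 8 remain.
8 bins × 20 = 160; used 125; unused 35.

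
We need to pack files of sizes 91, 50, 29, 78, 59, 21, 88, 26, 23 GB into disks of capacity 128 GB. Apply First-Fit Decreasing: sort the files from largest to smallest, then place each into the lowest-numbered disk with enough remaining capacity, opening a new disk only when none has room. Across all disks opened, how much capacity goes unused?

Sorted descending: 91, 88, 78, 59, 50, 29, 26, 23, 21.
Put 91 GB in disk 1; 37 GB remain.
Put 88 GB in disk 2; 40 GB remain.
Put 78 GB in disk 3; 50 GB remain.
Put 59 GB in disk 4; 69 GB remain.
Put 50 GB in disk 3; 0 GB remain.
Put 29 GB in disk 1; 8 GB remain.
Put 26 GB in disk 2; 14 GB remain.
Put 23 GB in disk 4; 46 GB remain.
Put 21 GB in disk 4; 25 GB remain.
4 disks × 128 GB = 512 GB; used 465 GB; unused 47 GB.

47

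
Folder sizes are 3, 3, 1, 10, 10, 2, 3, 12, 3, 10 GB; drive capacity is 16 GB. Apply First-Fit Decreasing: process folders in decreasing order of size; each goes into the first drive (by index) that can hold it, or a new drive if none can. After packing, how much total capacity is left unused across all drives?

7

Sorted descending: 12, 10, 10, 10, 3, 3, 3, 3, 2, 1.
12 GB → drive 1 (remaining 4 GB)
10 GB → drive 2 (remaining 6 GB)
10 GB → drive 3 (remaining 6 GB)
10 GB → drive 4 (remaining 6 GB)
3 GB → drive 1 (remaining 1 GB)
3 GB → drive 2 (remaining 3 GB)
3 GB → drive 2 (remaining 0 GB)
3 GB → drive 3 (remaining 3 GB)
2 GB → drive 3 (remaining 1 GB)
1 GB → drive 1 (remaining 0 GB)
4 drives × 16 GB = 64 GB; used 57 GB; unused 7 GB.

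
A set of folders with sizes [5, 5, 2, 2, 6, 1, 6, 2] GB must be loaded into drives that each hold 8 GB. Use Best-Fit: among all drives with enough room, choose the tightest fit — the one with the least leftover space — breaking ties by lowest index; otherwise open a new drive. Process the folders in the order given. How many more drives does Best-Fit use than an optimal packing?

Best-Fit: [5,2,1] [5,2] [6,2] [6] → 4 drives.
Total size 29 GB; any packing needs at least ⌈29/8⌉ = 4 drives.
So 4 is already optimal.

0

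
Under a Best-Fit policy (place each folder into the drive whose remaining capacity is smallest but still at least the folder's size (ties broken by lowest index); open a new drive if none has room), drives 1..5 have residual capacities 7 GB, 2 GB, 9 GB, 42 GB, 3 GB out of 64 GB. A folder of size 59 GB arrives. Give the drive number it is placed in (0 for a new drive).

No drive has ≥ 59 GB free, so a new drive is opened.

0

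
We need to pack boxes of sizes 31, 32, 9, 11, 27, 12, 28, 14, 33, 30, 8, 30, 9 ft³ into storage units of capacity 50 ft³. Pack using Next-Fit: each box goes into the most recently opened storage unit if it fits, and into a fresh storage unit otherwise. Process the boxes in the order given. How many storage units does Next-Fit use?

31 ft³ → storage unit 1 (remaining 19 ft³)
32 ft³ → storage unit 2 (remaining 18 ft³)
9 ft³ → storage unit 2 (remaining 9 ft³)
11 ft³ → storage unit 3 (remaining 39 ft³)
27 ft³ → storage unit 3 (remaining 12 ft³)
12 ft³ → storage unit 3 (remaining 0 ft³)
28 ft³ → storage unit 4 (remaining 22 ft³)
14 ft³ → storage unit 4 (remaining 8 ft³)
33 ft³ → storage unit 5 (remaining 17 ft³)
30 ft³ → storage unit 6 (remaining 20 ft³)
8 ft³ → storage unit 6 (remaining 12 ft³)
30 ft³ → storage unit 7 (remaining 20 ft³)
9 ft³ → storage unit 7 (remaining 11 ft³)
Final storage units: [31] [32,9] [11,27,12] [28,14] [33] [30,8] [30,9].

7 storage units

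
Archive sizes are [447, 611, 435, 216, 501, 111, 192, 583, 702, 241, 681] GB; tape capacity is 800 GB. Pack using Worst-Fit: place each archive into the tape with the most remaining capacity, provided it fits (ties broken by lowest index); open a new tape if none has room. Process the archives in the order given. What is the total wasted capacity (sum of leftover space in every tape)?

880

Put 447 GB in tape 1; 353 GB remain.
Put 611 GB in tape 2; 189 GB remain.
Put 435 GB in tape 3; 365 GB remain.
Put 216 GB in tape 3; 149 GB remain.
Put 501 GB in tape 4; 299 GB remain.
Put 111 GB in tape 1; 242 GB remain.
Put 192 GB in tape 4; 107 GB remain.
Put 583 GB in tape 5; 217 GB remain.
Put 702 GB in tape 6; 98 GB remain.
Put 241 GB in tape 1; 1 GB remain.
Put 681 GB in tape 7; 119 GB remain.
7 tapes × 800 GB = 5600 GB; used 4720 GB; unused 880 GB.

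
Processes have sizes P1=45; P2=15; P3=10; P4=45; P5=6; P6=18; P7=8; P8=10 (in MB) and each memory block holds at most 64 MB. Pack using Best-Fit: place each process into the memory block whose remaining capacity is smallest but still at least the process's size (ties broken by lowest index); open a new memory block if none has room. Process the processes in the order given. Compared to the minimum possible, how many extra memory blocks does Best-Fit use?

0

Best-Fit: [45,15] [10,45,6] [18,8,10] → 3 memory blocks.
Total size 157 MB; any packing needs at least ⌈157/64⌉ = 3 memory blocks.
So 3 is already optimal.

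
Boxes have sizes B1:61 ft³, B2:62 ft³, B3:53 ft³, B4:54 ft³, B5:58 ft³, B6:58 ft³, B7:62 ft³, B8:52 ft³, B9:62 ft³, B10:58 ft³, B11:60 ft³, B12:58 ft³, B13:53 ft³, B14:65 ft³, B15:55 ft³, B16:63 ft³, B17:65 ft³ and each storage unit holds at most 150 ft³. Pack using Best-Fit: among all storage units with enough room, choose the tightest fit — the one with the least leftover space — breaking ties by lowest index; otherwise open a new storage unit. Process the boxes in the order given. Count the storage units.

Put B1 (61 ft³) in storage unit 1; 89 ft³ remain.
Put B2 (62 ft³) in storage unit 1; 27 ft³ remain.
Put B3 (53 ft³) in storage unit 2; 97 ft³ remain.
Put B4 (54 ft³) in storage unit 2; 43 ft³ remain.
Put B5 (58 ft³) in storage unit 3; 92 ft³ remain.
Put B6 (58 ft³) in storage unit 3; 34 ft³ remain.
Put B7 (62 ft³) in storage unit 4; 88 ft³ remain.
Put B8 (52 ft³) in storage unit 4; 36 ft³ remain.
Put B9 (62 ft³) in storage unit 5; 88 ft³ remain.
Put B10 (58 ft³) in storage unit 5; 30 ft³ remain.
Put B11 (60 ft³) in storage unit 6; 90 ft³ remain.
Put B12 (58 ft³) in storage unit 6; 32 ft³ remain.
Put B13 (53 ft³) in storage unit 7; 97 ft³ remain.
Put B14 (65 ft³) in storage unit 7; 32 ft³ remain.
Put B15 (55 ft³) in storage unit 8; 95 ft³ remain.
Put B16 (63 ft³) in storage unit 8; 32 ft³ remain.
Put B17 (65 ft³) in storage unit 9; 85 ft³ remain.
Final storage units: [61,62] [53,54] [58,58] [62,52] [62,58] [60,58] [53,65] [55,63] [65].

9 storage units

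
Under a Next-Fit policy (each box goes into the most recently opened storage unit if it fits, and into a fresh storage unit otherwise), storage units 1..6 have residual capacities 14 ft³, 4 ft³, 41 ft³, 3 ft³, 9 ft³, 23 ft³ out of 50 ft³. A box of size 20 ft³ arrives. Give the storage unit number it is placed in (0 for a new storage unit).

6

Next-Fit only looks at storage unit 6, which has 23 ft³ free.
20 ft³ fits there.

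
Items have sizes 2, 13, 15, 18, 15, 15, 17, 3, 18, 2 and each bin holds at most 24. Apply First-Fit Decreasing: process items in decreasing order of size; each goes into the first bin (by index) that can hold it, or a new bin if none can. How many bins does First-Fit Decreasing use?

7 bins

Sorted descending: 18, 18, 17, 15, 15, 15, 13, 3, 2, 2.
Put 18 in bin 1; 6 remain.
Put 18 in bin 2; 6 remain.
Put 17 in bin 3; 7 remain.
Put 15 in bin 4; 9 remain.
Put 15 in bin 5; 9 remain.
Put 15 in bin 6; 9 remain.
Put 13 in bin 7; 11 remain.
Put 3 in bin 1; 3 remain.
Put 2 in bin 1; 1 remain.
Put 2 in bin 2; 4 remain.
Final bins: [18,3,2] [18,2] [17] [15] [15] [15] [13].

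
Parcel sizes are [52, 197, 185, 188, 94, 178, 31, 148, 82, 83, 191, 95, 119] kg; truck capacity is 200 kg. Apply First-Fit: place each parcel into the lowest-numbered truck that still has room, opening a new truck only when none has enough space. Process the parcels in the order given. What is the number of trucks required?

Put 52 kg in truck 1; 148 kg remain.
Put 197 kg in truck 2; 3 kg remain.
Put 185 kg in truck 3; 15 kg remain.
Put 188 kg in truck 4; 12 kg remain.
Put 94 kg in truck 1; 54 kg remain.
Put 178 kg in truck 5; 22 kg remain.
Put 31 kg in truck 1; 23 kg remain.
Put 148 kg in truck 6; 52 kg remain.
Put 82 kg in truck 7; 118 kg remain.
Put 83 kg in truck 7; 35 kg remain.
Put 191 kg in truck 8; 9 kg remain.
Put 95 kg in truck 9; 105 kg remain.
Put 119 kg in truck 10; 81 kg remain.

10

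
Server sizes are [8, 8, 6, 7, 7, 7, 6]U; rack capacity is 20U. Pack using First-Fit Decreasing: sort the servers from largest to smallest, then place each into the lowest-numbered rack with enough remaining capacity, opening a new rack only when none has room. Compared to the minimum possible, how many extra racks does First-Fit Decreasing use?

0

First-Fit Decreasing: [8,8] [7,7,6] [7,6] → 3 racks.
Total size 49U; any packing needs at least ⌈49/20⌉ = 3 racks.
So 3 is already optimal.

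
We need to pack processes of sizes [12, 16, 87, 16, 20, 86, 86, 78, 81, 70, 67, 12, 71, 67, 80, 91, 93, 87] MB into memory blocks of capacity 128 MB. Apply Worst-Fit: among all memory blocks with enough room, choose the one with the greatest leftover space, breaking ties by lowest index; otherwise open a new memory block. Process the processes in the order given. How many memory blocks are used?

memory block 1: place 12 MB, 116 MB left
memory block 1: place 16 MB, 100 MB left
memory block 1: place 87 MB, 13 MB left
memory block 2: place 16 MB, 112 MB left
memory block 2: place 20 MB, 92 MB left
memory block 2: place 86 MB, 6 MB left
memory block 3: place 86 MB, 42 MB left
memory block 4: place 78 MB, 50 MB left
memory block 5: place 81 MB, 47 MB left
memory block 6: place 70 MB, 58 MB left
memory block 7: place 67 MB, 61 MB left
memory block 7: place 12 MB, 49 MB left
memory block 8: place 71 MB, 57 MB left
memory block 9: place 67 MB, 61 MB left
memory block 10: place 80 MB, 48 MB left
memory block 11: place 91 MB, 37 MB left
memory block 12: place 93 MB, 35 MB left
memory block 13: place 87 MB, 41 MB left

13 memory blocks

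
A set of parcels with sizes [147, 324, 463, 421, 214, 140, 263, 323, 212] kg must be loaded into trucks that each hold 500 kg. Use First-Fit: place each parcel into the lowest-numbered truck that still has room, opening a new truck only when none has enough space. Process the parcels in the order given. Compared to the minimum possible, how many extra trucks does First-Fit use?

0

First-Fit: [147,324] [463] [421] [214,140] [263,212] [323] → 6 trucks.
Total size 2507 kg; any packing needs at least ⌈2507/500⌉ = 6 trucks.
So 6 is already optimal.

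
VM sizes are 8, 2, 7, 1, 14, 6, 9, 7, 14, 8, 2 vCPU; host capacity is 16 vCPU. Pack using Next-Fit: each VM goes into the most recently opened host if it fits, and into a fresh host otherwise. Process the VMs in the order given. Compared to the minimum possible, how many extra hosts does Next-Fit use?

2

Next-Fit: [8,2] [7,1] [14] [6,9] [7] [14] [8,2] → 7 hosts.
Total size 78 vCPU; any packing needs at least ⌈78/16⌉ = 5 hosts.
An optimal packing achieves that bound: [14,2] [14,2] [9,7] [8,8] [7,6,1] → 5 hosts.
Excess: 7 − 5 = 2.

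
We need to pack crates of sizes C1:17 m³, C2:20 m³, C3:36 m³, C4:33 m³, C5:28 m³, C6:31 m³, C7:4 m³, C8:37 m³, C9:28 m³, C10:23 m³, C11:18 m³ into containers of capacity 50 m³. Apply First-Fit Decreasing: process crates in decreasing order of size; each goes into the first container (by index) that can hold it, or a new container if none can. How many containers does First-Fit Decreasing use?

Sorted descending: 37, 36, 33, 31, 28, 28, 23, 20, 18, 17, 4.
37 m³ → container 1 (remaining 13 m³)
36 m³ → container 2 (remaining 14 m³)
33 m³ → container 3 (remaining 17 m³)
31 m³ → container 4 (remaining 19 m³)
28 m³ → container 5 (remaining 22 m³)
28 m³ → container 6 (remaining 22 m³)
23 m³ → container 7 (remaining 27 m³)
20 m³ → container 5 (remaining 2 m³)
18 m³ → container 4 (remaining 1 m³)
17 m³ → container 3 (remaining 0 m³)
4 m³ → container 1 (remaining 9 m³)
Final containers: [37,4] [36] [33,17] [31,18] [28,20] [28] [23].

7 containers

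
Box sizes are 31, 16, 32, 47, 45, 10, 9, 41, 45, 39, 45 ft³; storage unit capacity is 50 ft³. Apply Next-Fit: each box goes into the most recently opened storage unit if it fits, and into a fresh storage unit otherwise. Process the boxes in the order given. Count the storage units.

Put 31 ft³ in storage unit 1; 19 ft³ remain.
Put 16 ft³ in storage unit 1; 3 ft³ remain.
Put 32 ft³ in storage unit 2; 18 ft³ remain.
Put 47 ft³ in storage unit 3; 3 ft³ remain.
Put 45 ft³ in storage unit 4; 5 ft³ remain.
Put 10 ft³ in storage unit 5; 40 ft³ remain.
Put 9 ft³ in storage unit 5; 31 ft³ remain.
Put 41 ft³ in storage unit 6; 9 ft³ remain.
Put 45 ft³ in storage unit 7; 5 ft³ remain.
Put 39 ft³ in storage unit 8; 11 ft³ remain.
Put 45 ft³ in storage unit 9; 5 ft³ remain.
Final storage units: [31,16] [32] [47] [45] [10,9] [41] [45] [39] [45].

9 storage units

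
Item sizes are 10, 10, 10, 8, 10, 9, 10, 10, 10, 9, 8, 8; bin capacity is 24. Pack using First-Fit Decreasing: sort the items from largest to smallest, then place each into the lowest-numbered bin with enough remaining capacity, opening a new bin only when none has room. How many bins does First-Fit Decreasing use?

6 bins

Sorted descending: 10, 10, 10, 10, 10, 10, 10, 9, 9, 8, 8, 8.
Put 10 in bin 1; 14 remain.
Put 10 in bin 1; 4 remain.
Put 10 in bin 2; 14 remain.
Put 10 in bin 2; 4 remain.
Put 10 in bin 3; 14 remain.
Put 10 in bin 3; 4 remain.
Put 10 in bin 4; 14 remain.
Put 9 in bin 4; 5 remain.
Put 9 in bin 5; 15 remain.
Put 8 in bin 5; 7 remain.
Put 8 in bin 6; 16 remain.
Put 8 in bin 6; 8 remain.
Final bins: [10,10] [10,10] [10,10] [10,9] [9,8] [8,8].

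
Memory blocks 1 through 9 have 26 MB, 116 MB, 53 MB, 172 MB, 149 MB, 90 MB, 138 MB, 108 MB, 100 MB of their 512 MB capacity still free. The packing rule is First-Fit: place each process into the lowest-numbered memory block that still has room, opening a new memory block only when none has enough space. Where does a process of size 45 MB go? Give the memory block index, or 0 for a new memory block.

Memory blocks with room: memory block 2 (116 MB), memory block 3 (53 MB), memory block 4 (172 MB), memory block 5 (149 MB), memory block 6 (90 MB), memory block 7 (138 MB), memory block 8 (108 MB), memory block 9 (100 MB).
The first with room is memory block 2.

2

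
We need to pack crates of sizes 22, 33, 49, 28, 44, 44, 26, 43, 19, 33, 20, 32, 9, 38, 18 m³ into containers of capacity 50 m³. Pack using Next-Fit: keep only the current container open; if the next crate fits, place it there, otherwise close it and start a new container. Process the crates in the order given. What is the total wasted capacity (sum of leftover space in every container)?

Put 22 m³ in container 1; 28 m³ remain.
Put 33 m³ in container 2; 17 m³ remain.
Put 49 m³ in container 3; 1 m³ remain.
Put 28 m³ in container 4; 22 m³ remain.
Put 44 m³ in container 5; 6 m³ remain.
Put 44 m³ in container 6; 6 m³ remain.
Put 26 m³ in container 7; 24 m³ remain.
Put 43 m³ in container 8; 7 m³ remain.
Put 19 m³ in container 9; 31 m³ remain.
Put 33 m³ in container 10; 17 m³ remain.
Put 20 m³ in container 11; 30 m³ remain.
Put 32 m³ in container 12; 18 m³ remain.
Put 9 m³ in container 12; 9 m³ remain.
Put 38 m³ in container 13; 12 m³ remain.
Put 18 m³ in container 14; 32 m³ remain.
14 containers × 50 m³ = 700 m³; used 458 m³; unused 242 m³.

242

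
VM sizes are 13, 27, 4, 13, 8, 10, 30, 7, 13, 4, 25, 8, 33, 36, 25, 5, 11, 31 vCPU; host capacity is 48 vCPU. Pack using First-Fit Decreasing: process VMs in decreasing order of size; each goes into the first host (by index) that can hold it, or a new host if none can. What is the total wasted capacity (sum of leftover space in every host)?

33

Sorted descending: 36, 33, 31, 30, 27, 25, 25, 13, 13, 13, 11, 10, 8, 8, 7, 5, 4, 4.
Put 36 vCPU in host 1; 12 vCPU remain.
Put 33 vCPU in host 2; 15 vCPU remain.
Put 31 vCPU in host 3; 17 vCPU remain.
Put 30 vCPU in host 4; 18 vCPU remain.
Put 27 vCPU in host 5; 21 vCPU remain.
Put 25 vCPU in host 6; 23 vCPU remain.
Put 25 vCPU in host 7; 23 vCPU remain.
Put 13 vCPU in host 2; 2 vCPU remain.
Put 13 vCPU in host 3; 4 vCPU remain.
Put 13 vCPU in host 4; 5 vCPU remain.
Put 11 vCPU in host 1; 1 vCPU remain.
Put 10 vCPU in host 5; 11 vCPU remain.
Put 8 vCPU in host 5; 3 vCPU remain.
Put 8 vCPU in host 6; 15 vCPU remain.
Put 7 vCPU in host 6; 8 vCPU remain.
Put 5 vCPU in host 4; 0 vCPU remain.
Put 4 vCPU in host 3; 0 vCPU remain.
Put 4 vCPU in host 6; 4 vCPU remain.
7 hosts × 48 vCPU = 336 vCPU; used 303 vCPU; unused 33 vCPU.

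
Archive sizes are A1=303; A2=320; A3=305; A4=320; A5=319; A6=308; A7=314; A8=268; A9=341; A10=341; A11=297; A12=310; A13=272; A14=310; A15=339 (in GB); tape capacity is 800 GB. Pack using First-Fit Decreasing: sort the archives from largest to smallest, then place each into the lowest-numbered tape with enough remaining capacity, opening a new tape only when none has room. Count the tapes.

Sorted descending: 341, 341, 339, 320, 320, 319, 314, 310, 310, 308, 305, 303, 297, 272, 268.
tape 1: place 341 GB, 459 GB left
tape 1: place 341 GB, 118 GB left
tape 2: place 339 GB, 461 GB left
tape 2: place 320 GB, 141 GB left
tape 3: place 320 GB, 480 GB left
tape 3: place 319 GB, 161 GB left
tape 4: place 314 GB, 486 GB left
tape 4: place 310 GB, 176 GB left
tape 5: place 310 GB, 490 GB left
tape 5: place 308 GB, 182 GB left
tape 6: place 305 GB, 495 GB left
tape 6: place 303 GB, 192 GB left
tape 7: place 297 GB, 503 GB left
tape 7: place 272 GB, 231 GB left
tape 8: place 268 GB, 532 GB left

8 tapes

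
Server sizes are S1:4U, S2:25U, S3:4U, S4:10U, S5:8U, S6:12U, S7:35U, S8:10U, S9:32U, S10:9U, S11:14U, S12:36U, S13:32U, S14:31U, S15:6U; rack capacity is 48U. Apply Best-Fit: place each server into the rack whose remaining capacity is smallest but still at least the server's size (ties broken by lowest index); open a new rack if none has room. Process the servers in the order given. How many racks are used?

rack 1: place S1 (4U), 44U left
rack 1: place S2 (25U), 19U left
rack 1: place S3 (4U), 15U left
rack 1: place S4 (10U), 5U left
rack 2: place S5 (8U), 40U left
rack 2: place S6 (12U), 28U left
rack 3: place S7 (35U), 13U left
rack 3: place S8 (10U), 3U left
rack 4: place S9 (32U), 16U left
rack 4: place S10 (9U), 7U left
rack 2: place S11 (14U), 14U left
rack 5: place S12 (36U), 12U left
rack 6: place S13 (32U), 16U left
rack 7: place S14 (31U), 17U left
rack 4: place S15 (6U), 1U left

7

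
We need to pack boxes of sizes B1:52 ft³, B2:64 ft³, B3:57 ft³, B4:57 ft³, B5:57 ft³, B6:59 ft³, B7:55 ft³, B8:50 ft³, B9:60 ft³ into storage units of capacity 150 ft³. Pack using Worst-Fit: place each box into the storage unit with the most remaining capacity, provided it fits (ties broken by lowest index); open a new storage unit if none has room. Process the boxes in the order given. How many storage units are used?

5 storage units

B1 (52 ft³) → storage unit 1 (remaining 98 ft³)
B2 (64 ft³) → storage unit 1 (remaining 34 ft³)
B3 (57 ft³) → storage unit 2 (remaining 93 ft³)
B4 (57 ft³) → storage unit 2 (remaining 36 ft³)
B5 (57 ft³) → storage unit 3 (remaining 93 ft³)
B6 (59 ft³) → storage unit 3 (remaining 34 ft³)
B7 (55 ft³) → storage unit 4 (remaining 95 ft³)
B8 (50 ft³) → storage unit 4 (remaining 45 ft³)
B9 (60 ft³) → storage unit 5 (remaining 90 ft³)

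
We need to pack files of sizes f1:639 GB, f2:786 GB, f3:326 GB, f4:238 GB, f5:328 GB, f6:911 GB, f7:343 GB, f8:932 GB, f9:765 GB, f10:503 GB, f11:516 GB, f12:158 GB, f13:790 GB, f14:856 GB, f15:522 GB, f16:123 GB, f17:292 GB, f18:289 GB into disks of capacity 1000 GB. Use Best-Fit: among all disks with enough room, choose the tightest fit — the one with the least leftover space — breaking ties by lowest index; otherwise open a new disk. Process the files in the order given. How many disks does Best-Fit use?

disk 1: place f1 (639 GB), 361 GB left
disk 2: place f2 (786 GB), 214 GB left
disk 1: place f3 (326 GB), 35 GB left
disk 3: place f4 (238 GB), 762 GB left
disk 3: place f5 (328 GB), 434 GB left
disk 4: place f6 (911 GB), 89 GB left
disk 3: place f7 (343 GB), 91 GB left
disk 5: place f8 (932 GB), 68 GB left
disk 6: place f9 (765 GB), 235 GB left
disk 7: place f10 (503 GB), 497 GB left
disk 8: place f11 (516 GB), 484 GB left
disk 2: place f12 (158 GB), 56 GB left
disk 9: place f13 (790 GB), 210 GB left
disk 10: place f14 (856 GB), 144 GB left
disk 11: place f15 (522 GB), 478 GB left
disk 10: place f16 (123 GB), 21 GB left
disk 11: place f17 (292 GB), 186 GB left
disk 8: place f18 (289 GB), 195 GB left
Final disks: [639,326] [786,158] [238,328,343] [911] [932] [765] [503] [516,289] [790] [856,123] [522,292].

11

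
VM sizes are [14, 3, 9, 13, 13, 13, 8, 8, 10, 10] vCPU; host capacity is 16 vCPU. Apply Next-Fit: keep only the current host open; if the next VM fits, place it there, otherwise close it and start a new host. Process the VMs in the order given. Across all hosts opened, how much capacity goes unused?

14 vCPU → host 1 (remaining 2 vCPU)
3 vCPU → host 2 (remaining 13 vCPU)
9 vCPU → host 2 (remaining 4 vCPU)
13 vCPU → host 3 (remaining 3 vCPU)
13 vCPU → host 4 (remaining 3 vCPU)
13 vCPU → host 5 (remaining 3 vCPU)
8 vCPU → host 6 (remaining 8 vCPU)
8 vCPU → host 6 (remaining 0 vCPU)
10 vCPU → host 7 (remaining 6 vCPU)
10 vCPU → host 8 (remaining 6 vCPU)
8 hosts × 16 vCPU = 128 vCPU; used 101 vCPU; unused 27 vCPU.

27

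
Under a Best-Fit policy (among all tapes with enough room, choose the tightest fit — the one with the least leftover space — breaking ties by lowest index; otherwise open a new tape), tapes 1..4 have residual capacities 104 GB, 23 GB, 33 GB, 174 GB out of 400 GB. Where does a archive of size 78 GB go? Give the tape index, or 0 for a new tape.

Tapes with room: tape 1 (104 GB), tape 4 (174 GB).
Tightest fit is tape 1 with 104 GB free.

1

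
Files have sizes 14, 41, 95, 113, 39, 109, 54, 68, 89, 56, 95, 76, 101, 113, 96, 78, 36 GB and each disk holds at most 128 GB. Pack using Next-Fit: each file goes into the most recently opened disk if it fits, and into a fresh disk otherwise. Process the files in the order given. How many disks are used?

14

disk 1: place 14 GB, 114 GB left
disk 1: place 41 GB, 73 GB left
disk 2: place 95 GB, 33 GB left
disk 3: place 113 GB, 15 GB left
disk 4: place 39 GB, 89 GB left
disk 5: place 109 GB, 19 GB left
disk 6: place 54 GB, 74 GB left
disk 6: place 68 GB, 6 GB left
disk 7: place 89 GB, 39 GB left
disk 8: place 56 GB, 72 GB left
disk 9: place 95 GB, 33 GB left
disk 10: place 76 GB, 52 GB left
disk 11: place 101 GB, 27 GB left
disk 12: place 113 GB, 15 GB left
disk 13: place 96 GB, 32 GB left
disk 14: place 78 GB, 50 GB left
disk 14: place 36 GB, 14 GB left
Final disks: [14,41] [95] [113] [39] [109] [54,68] [89] [56] [95] [76] [101] [113] [96] [78,36].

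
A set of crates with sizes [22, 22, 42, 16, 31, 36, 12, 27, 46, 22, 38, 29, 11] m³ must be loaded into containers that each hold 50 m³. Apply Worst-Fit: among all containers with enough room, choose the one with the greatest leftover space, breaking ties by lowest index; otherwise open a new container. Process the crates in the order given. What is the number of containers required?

8

container 1: place 22 m³, 28 m³ left
container 1: place 22 m³, 6 m³ left
container 2: place 42 m³, 8 m³ left
container 3: place 16 m³, 34 m³ left
container 3: place 31 m³, 3 m³ left
container 4: place 36 m³, 14 m³ left
container 4: place 12 m³, 2 m³ left
container 5: place 27 m³, 23 m³ left
container 6: place 46 m³, 4 m³ left
container 5: place 22 m³, 1 m³ left
container 7: place 38 m³, 12 m³ left
container 8: place 29 m³, 21 m³ left
container 8: place 11 m³, 10 m³ left
Final containers: [22,22] [42] [16,31] [36,12] [27,22] [46] [38] [29,11].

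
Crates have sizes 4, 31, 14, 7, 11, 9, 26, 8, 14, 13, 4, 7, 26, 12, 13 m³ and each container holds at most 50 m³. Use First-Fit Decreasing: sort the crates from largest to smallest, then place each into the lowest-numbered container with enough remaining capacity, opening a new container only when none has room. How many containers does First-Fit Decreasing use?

5

Sorted descending: 31, 26, 26, 14, 14, 13, 13, 12, 11, 9, 8, 7, 7, 4, 4.
container 1: place 31 m³, 19 m³ left
container 2: place 26 m³, 24 m³ left
container 3: place 26 m³, 24 m³ left
container 1: place 14 m³, 5 m³ left
container 2: place 14 m³, 10 m³ left
container 3: place 13 m³, 11 m³ left
container 4: place 13 m³, 37 m³ left
container 4: place 12 m³, 25 m³ left
container 3: place 11 m³, 0 m³ left
container 2: place 9 m³, 1 m³ left
container 4: place 8 m³, 17 m³ left
container 4: place 7 m³, 10 m³ left
container 4: place 7 m³, 3 m³ left
container 1: place 4 m³, 1 m³ left
container 5: place 4 m³, 46 m³ left
Final containers: [31,14,4] [26,14,9] [26,13,11] [13,12,8,7,7] [4].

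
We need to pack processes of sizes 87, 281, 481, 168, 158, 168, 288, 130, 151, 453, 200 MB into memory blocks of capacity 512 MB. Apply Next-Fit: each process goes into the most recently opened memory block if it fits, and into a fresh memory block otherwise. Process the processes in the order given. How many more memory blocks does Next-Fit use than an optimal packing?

Next-Fit: [87,281] [481] [168,158,168] [288,130] [151] [453] [200] → 7 memory blocks.
Total size 2565 MB; any packing needs at least ⌈2565/512⌉ = 6 memory blocks.
An optimal packing achieves that bound: [481] [453] [288,200] [281,168] [168,158,151] [130,87] → 6 memory blocks.
Excess: 7 − 6 = 1.

1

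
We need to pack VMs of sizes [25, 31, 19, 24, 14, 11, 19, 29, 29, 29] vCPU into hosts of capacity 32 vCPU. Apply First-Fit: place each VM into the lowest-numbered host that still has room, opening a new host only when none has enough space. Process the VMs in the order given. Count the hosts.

Put 25 vCPU in host 1; 7 vCPU remain.
Put 31 vCPU in host 2; 1 vCPU remain.
Put 19 vCPU in host 3; 13 vCPU remain.
Put 24 vCPU in host 4; 8 vCPU remain.
Put 14 vCPU in host 5; 18 vCPU remain.
Put 11 vCPU in host 3; 2 vCPU remain.
Put 19 vCPU in host 6; 13 vCPU remain.
Put 29 vCPU in host 7; 3 vCPU remain.
Put 29 vCPU in host 8; 3 vCPU remain.
Put 29 vCPU in host 9; 3 vCPU remain.
Final hosts: [25] [31] [19,11] [24] [14] [19] [29] [29] [29].

9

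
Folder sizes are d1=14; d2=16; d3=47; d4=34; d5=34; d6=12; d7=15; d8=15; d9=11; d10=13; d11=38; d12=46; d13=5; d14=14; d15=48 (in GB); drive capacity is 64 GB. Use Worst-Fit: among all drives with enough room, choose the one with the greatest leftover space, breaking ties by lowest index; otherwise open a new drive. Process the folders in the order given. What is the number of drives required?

d1 (14 GB) → drive 1 (remaining 50 GB)
d2 (16 GB) → drive 1 (remaining 34 GB)
d3 (47 GB) → drive 2 (remaining 17 GB)
d4 (34 GB) → drive 1 (remaining 0 GB)
d5 (34 GB) → drive 3 (remaining 30 GB)
d6 (12 GB) → drive 3 (remaining 18 GB)
d7 (15 GB) → drive 3 (remaining 3 GB)
d8 (15 GB) → drive 2 (remaining 2 GB)
d9 (11 GB) → drive 4 (remaining 53 GB)
d10 (13 GB) → drive 4 (remaining 40 GB)
d11 (38 GB) → drive 4 (remaining 2 GB)
d12 (46 GB) → drive 5 (remaining 18 GB)
d13 (5 GB) → drive 5 (remaining 13 GB)
d14 (14 GB) → drive 6 (remaining 50 GB)
d15 (48 GB) → drive 6 (remaining 2 GB)
Final drives: [14,16,34] [47,15] [34,12,15] [11,13,38] [46,5] [14,48].

6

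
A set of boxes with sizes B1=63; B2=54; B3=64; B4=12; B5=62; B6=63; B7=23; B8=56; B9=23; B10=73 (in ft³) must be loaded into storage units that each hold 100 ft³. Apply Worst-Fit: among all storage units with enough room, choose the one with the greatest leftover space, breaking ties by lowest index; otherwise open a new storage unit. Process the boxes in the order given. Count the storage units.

7 storage units

storage unit 1: place B1 (63 ft³), 37 ft³ left
storage unit 2: place B2 (54 ft³), 46 ft³ left
storage unit 3: place B3 (64 ft³), 36 ft³ left
storage unit 2: place B4 (12 ft³), 34 ft³ left
storage unit 4: place B5 (62 ft³), 38 ft³ left
storage unit 5: place B6 (63 ft³), 37 ft³ left
storage unit 4: place B7 (23 ft³), 15 ft³ left
storage unit 6: place B8 (56 ft³), 44 ft³ left
storage unit 6: place B9 (23 ft³), 21 ft³ left
storage unit 7: place B10 (73 ft³), 27 ft³ left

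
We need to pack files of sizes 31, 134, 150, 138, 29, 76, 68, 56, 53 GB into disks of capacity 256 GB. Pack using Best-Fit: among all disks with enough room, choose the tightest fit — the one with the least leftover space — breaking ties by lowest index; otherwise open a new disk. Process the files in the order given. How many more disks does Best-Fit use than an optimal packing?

1

Best-Fit: [31,134,29,56] [150,76] [138,68] [53] → 4 disks.
Total size 735 GB; any packing needs at least ⌈735/256⌉ = 3 disks.
An optimal packing achieves that bound: [150,76,29] [138,68,31] [134,56,53] → 3 disks.
Excess: 4 − 3 = 1.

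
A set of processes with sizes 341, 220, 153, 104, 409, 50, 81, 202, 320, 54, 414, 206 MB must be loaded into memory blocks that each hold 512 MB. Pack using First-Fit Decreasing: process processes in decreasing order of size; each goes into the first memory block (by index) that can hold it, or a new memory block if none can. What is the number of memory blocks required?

6

Sorted descending: 414, 409, 341, 320, 220, 206, 202, 153, 104, 81, 54, 50.
Put 414 MB in memory block 1; 98 MB remain.
Put 409 MB in memory block 2; 103 MB remain.
Put 341 MB in memory block 3; 171 MB remain.
Put 320 MB in memory block 4; 192 MB remain.
Put 220 MB in memory block 5; 292 MB remain.
Put 206 MB in memory block 5; 86 MB remain.
Put 202 MB in memory block 6; 310 MB remain.
Put 153 MB in memory block 3; 18 MB remain.
Put 104 MB in memory block 4; 88 MB remain.
Put 81 MB in memory block 1; 17 MB remain.
Put 54 MB in memory block 2; 49 MB remain.
Put 50 MB in memory block 4; 38 MB remain.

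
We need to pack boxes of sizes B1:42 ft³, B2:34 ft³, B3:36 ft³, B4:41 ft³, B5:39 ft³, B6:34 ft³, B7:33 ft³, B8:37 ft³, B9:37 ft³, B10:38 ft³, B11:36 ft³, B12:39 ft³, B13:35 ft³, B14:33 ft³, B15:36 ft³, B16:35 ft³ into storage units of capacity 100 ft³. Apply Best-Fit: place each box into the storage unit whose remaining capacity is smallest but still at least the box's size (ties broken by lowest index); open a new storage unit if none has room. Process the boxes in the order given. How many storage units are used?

B1 (42 ft³) → storage unit 1 (remaining 58 ft³)
B2 (34 ft³) → storage unit 1 (remaining 24 ft³)
B3 (36 ft³) → storage unit 2 (remaining 64 ft³)
B4 (41 ft³) → storage unit 2 (remaining 23 ft³)
B5 (39 ft³) → storage unit 3 (remaining 61 ft³)
B6 (34 ft³) → storage unit 3 (remaining 27 ft³)
B7 (33 ft³) → storage unit 4 (remaining 67 ft³)
B8 (37 ft³) → storage unit 4 (remaining 30 ft³)
B9 (37 ft³) → storage unit 5 (remaining 63 ft³)
B10 (38 ft³) → storage unit 5 (remaining 25 ft³)
B11 (36 ft³) → storage unit 6 (remaining 64 ft³)
B12 (39 ft³) → storage unit 6 (remaining 25 ft³)
B13 (35 ft³) → storage unit 7 (remaining 65 ft³)
B14 (33 ft³) → storage unit 7 (remaining 32 ft³)
B15 (36 ft³) → storage unit 8 (remaining 64 ft³)
B16 (35 ft³) → storage unit 8 (remaining 29 ft³)

8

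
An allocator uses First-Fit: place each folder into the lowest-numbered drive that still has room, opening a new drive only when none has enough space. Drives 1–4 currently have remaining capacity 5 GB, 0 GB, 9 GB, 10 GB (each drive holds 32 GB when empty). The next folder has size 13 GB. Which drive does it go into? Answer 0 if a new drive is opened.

No drive has ≥ 13 GB free, so a new drive is opened.

0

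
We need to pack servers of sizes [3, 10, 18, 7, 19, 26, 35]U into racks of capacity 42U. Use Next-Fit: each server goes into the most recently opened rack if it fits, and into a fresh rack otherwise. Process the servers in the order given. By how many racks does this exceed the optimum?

1

Next-Fit: [3,10,18,7] [19] [26] [35] → 4 racks.
Total size 118U; any packing needs at least ⌈118/42⌉ = 3 racks.
An optimal packing achieves that bound: [35,7] [26,10,3] [19,18] → 3 racks.
Excess: 4 − 3 = 1.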